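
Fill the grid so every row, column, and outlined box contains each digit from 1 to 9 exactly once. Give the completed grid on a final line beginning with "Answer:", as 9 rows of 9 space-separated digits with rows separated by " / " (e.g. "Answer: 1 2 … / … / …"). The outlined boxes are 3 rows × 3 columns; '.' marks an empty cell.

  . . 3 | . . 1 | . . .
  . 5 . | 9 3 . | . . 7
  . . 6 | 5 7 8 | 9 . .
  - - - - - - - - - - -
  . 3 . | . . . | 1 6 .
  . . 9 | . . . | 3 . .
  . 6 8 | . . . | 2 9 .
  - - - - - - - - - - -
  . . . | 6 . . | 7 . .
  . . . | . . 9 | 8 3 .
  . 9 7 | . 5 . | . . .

Step 1. [r5c8∈{4,5,7,8}] 7 has one home in col 8: r5c8, so r5c8=7.
Step 2. [r8c4∈{1,2,4,7}] r8c4 is the only open cell in row 8 admitting 7. So r8c4=7.
Step 3. [r1c1∈{2,4,7,8,9}] row 1 places 9 nowhere but r1c1 ⇒ r1c1=9.
Step 4. [r7c9∈{1,2,4,5,9}] across row 7, 9 lands solely at r7c9 ⇒ r7c9=9.
Step 5. [r1c7∈{4,5,6}] r1c7 is the only open cell in col 7 admitting 5. So r1c7=5.
Step 6. [r7c8∈{1,2,4,5}] 5 has one home in col 8: r7c8, so r7c8=5.
Step 7. [r4c5∈{2,4,8,9}] in row 4, 9 fits only at r4c5. So r4c5=9.
Step 8. [r1c2∈{2,4,7,8}] across row 1, 7 lands solely at r1c2. So r1c2=7.
Step 9. [r7c2∈{1,2,4,8}] col 2 places 8 nowhere but r7c2, so r7c2=8.
Step 10. [r5c5∈{1,2,4,6,8}] in col 5, 8 fits only at r5c5 ⇒ r5c5=8.
Step 11. [r9c4∈{1,2,3,4,8}] across row 9, 8 lands solely at r9c4, so r9c4=8.
Step 12. [r5c6∈{2,4,5,6}] across row 5, 6 lands solely at r5c6. So r5c6=6.
Step 13. [r2c1∈{1,2,4,8}] r2c1 is the only open cell in col 1 admitting 8. So r2c1=8.
Step 14. [r1c5∈{2,4,6}] across col 5, 6 lands solely at r1c5. So r1c5=6.
Step 15. [r6c4∈{1,3,4}] 3 has one home in col 4: r6c4 ⇒ r6c4=3.
Step 16. [r5c4∈{1,2,4}] col 4 places 1 nowhere but r5c4 ⇒ r5c4=1.
Step 17. [r6c1∈{1,4,5,7}] row 6 places 1 nowhere but r6c1, so r6c1=1.
Step 18. [r6c5∈{4}] r6c5's peers cover all but 4 ⇒ r6c5=4.
Step 19. [r1c4∈{2,4}] r1c4 is the only open cell in col 4 admitting 4. So r1c4=4.
Step 20. [r2c6∈{2}] nothing but 2 survives at r2c6, so r2c6=2.
Step 21. [r4c1∈{2,4,5,7}] across col 1, 7 lands solely at r4c1. So r4c1=7.
Step 22. [r3c9∈{1,2,3,4}] in row 3, 3 fits only at r3c9, so r3c9=3.
Step 23. [r4c6∈{5}] only 5 remains possible at r4c6, so r4c6=5.
Step 24. [r5c1∈{2,4,5}] r5c1 is the only open cell in box 4 admitting 5, so r5c1=5.
Step 25. [r5c2∈{2,4}] in row 5, 2 fits only at r5c2. So r5c2=2.
Step 26. [r3c1∈{2,4}] box 1 places 2 nowhere but r3c1. So r3c1=2.
Step 27. [r4c3∈{4}] r4c3 has the single candidate 4. So r4c3=4.
Step 28. [r2c3∈{1}] nothing but 1 survives at r2c3 ⇒ r2c3=1.
Step 29. [r8c2∈{1,4}] r8c2 is the only open cell in col 2 admitting 1 ⇒ r8c2=1.
Step 30. [r9c9∈{1,2,4,6}] in col 9, 1 fits only at r9c9 ⇒ r9c9=1.
Step 31. [r8c9∈{2,4,6}] r8c9 is the only open cell in col 9 admitting 6, so r8c9=6.
Step 32. [r9c7∈{4}] only 4 remains possible at r9c7. So r9c7=4.
Step 33. [r1c9∈{2,8}] 2 has one home in col 9: r1c9, so r1c9=2.
Step 34. [r8c5∈{2}] r8c5's peers cover all but 2. So r8c5=2.
Step 35. [r9c6∈{3}] r9c6 has the single candidate 3. So r9c6=3.
Step 36. [r7c1∈{3,4}] across row 7, 3 lands solely at r7c1 ⇒ r7c1=3.
Step 37. [r3c2∈{4}] only 4 remains possible at r3c2. So r3c2=4.
Step 38. [r8c3∈{5}] r8c3's peers cover all but 5 ⇒ r8c3=5.
Step 39. [r8c1∈{4}] r8c1's peers cover all but 4 ⇒ r8c1=4.
Step 40. [r2c8∈{4}] r2c8 has the single candidate 4 ⇒ r2c8=4.
Step 41. [r6c6∈{7}] only 7 remains possible at r6c6 ⇒ r6c6=7.
Step 42. [r7c6∈{4}] r7c6 is down to just 4, so r7c6=4.
Step 43. [r6c9∈{5}] r6c9's peers cover all but 5. So r6c9=5.
Step 44. [r7c5∈{1}] r7c5's peers cover all but 1, so r7c5=1.
Step 45. [r2c7∈{6}] r2c7's peers cover all but 6, so r2c7=6.
Step 46. [r4c4∈{2}] r4c4 is down to just 2. So r4c4=2.
Step 47. [r9c1∈{6}] r9c1 has the single candidate 6. So r9c1=6.
Step 48. [r3c8∈{1}] nothing but 1 survives at r3c8, so r3c8=1.
Step 49. [r1c8∈{8}] nothing but 8 survives at r1c8. So r1c8=8.
Step 50. [r9c8∈{2}] only 2 remains possible at r9c8 ⇒ r9c8=2.
Step 51. [r7c3∈{2}] r7c3's peers cover all but 2, so r7c3=2.
Step 52. [r4c9∈{8}] r4c9's peers cover all but 8 ⇒ r4c9=8.
Step 53. [r5c9∈{4}] nothing but 4 survives at r5c9, so r5c9=4.

Answer: 9 7 3 4 6 1 5 8 2 / 8 5 1 9 3 2 6 4 7 / 2 4 6 5 7 8 9 1 3 / 7 3 4 2 9 5 1 6 8 / 5 2 9 1 8 6 3 7 4 / 1 6 8 3 4 7 2 9 5 / 3 8 2 6 1 4 7 5 9 / 4 1 5 7 2 9 8 3 6 / 6 9 7 8 5 3 4 2 1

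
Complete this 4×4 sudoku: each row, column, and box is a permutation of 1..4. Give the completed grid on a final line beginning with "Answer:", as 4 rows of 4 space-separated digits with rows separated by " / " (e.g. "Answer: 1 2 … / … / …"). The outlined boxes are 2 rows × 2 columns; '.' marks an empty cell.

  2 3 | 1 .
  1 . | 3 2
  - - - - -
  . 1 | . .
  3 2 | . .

Step 1. [r4c3∈{4}] nothing but 4 survives at r4c3 ⇒ r4c3=4.
Step 2. [r3c3∈{2}] nothing but 2 survives at r3c3 ⇒ r3c3=2.
Step 3. [r3c1∈{4}] r3c1 is down to just 4 ⇒ r3c1=4.
Step 4. [r4c4∈{1}] only 1 remains possible at r4c4, so r4c4=1.
Step 5. [r3c4∈{3}] nothing but 3 survives at r3c4 ⇒ r3c4=3.
Step 6. [r2c2∈{4}] nothing but 4 survives at r2c2 ⇒ r2c2=4.
Step 7. [r1c4∈{4}] only 4 remains possible at r1c4 ⇒ r1c4=4.

Answer: 2 3 1 4 / 1 4 3 2 / 4 1 2 3 / 3 2 4 1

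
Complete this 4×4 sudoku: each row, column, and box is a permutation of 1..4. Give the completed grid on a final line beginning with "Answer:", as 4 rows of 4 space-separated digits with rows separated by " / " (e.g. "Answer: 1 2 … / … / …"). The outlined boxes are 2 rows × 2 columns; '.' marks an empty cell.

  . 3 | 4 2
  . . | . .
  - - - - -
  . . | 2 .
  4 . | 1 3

Step 1. [r1c1∈{1}] r1c1 has the single candidate 1 ⇒ r1c1=1.
Step 2. [r2c2∈{2,4}] in row 2, 4 fits only at r2c2. So r2c2=4.
Step 3. [r2c4∈{1}] only 1 remains possible at r2c4 ⇒ r2c4=1.
Step 4. [r2c1∈{2}] only 2 remains possible at r2c1, so r2c1=2.
Step 5. [r3c4∈{4}] r3c4 has the single candidate 4. So r3c4=4.
Step 6. [r2c3∈{3}] r2c3 is down to just 3 ⇒ r2c3=3.
Step 7. [r3c2∈{1}] only 1 remains possible at r3c2. So r3c2=1.
Step 8. [r3c1∈{3}] only 3 remains possible at r3c1 ⇒ r3c1=3.
Step 9. [r4c2∈{2}] r4c2's peers cover all but 2. So r4c2=2.

Answer: 1 3 4 2 / 2 4 3 1 / 3 1 2 4 / 4 2 1 3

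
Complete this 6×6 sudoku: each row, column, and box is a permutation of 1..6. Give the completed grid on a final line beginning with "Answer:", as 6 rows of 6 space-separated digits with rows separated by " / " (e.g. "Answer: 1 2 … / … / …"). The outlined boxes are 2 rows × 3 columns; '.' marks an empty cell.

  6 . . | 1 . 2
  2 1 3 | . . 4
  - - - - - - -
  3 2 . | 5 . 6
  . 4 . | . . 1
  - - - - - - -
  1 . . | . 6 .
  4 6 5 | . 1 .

Step 1. [r6c4∈{2,3}] across row 6, 2 lands solely at r6c4, so r6c4=2.
Step 2. [r5c2∈{3}] only 3 remains possible at r5c2 ⇒ r5c2=3.
Step 3. [r1c5∈{3,5}] r1c5 is the only open cell in row 1 admitting 3, so r1c5=3.
Step 4. [r4c1∈{5}] only 5 remains possible at r4c1 ⇒ r4c1=5.
Step 5. [r3c3∈{1}] only 1 remains possible at r3c3 ⇒ r3c3=1.
Step 6. [r4c4∈{3}] r4c4 has the single candidate 3 ⇒ r4c4=3.
Step 7. [r1c3∈{4}] r1c3 is down to just 4, so r1c3=4.
Step 8. [r6c6∈{3}] nothing but 3 survives at r6c6, so r6c6=3.
Step 9. [r5c3∈{2}] r5c3's peers cover all but 2. So r5c3=2.
Step 10. [r3c5∈{4}] r3c5 has the single candidate 4, so r3c5=4.
Step 11. [r1c2∈{5}] r1c2 is down to just 5, so r1c2=5.
Step 12. [r5c6∈{5}] r5c6's peers cover all but 5, so r5c6=5.
Step 13. [r4c3∈{6}] r4c3 is down to just 6 ⇒ r4c3=6.
Step 14. [r2c5∈{5}] r2c5 has the single candidate 5, so r2c5=5.
Step 15. [r4c5∈{2}] r4c5 is down to just 2 ⇒ r4c5=2.
Step 16. [r2c4∈{6}] r2c4's peers cover all but 6. So r2c4=6.
Step 17. [r5c4∈{4}] only 4 remains possible at r5c4. So r5c4=4.

Answer: 6 5 4 1 3 2 / 2 1 3 6 5 4 / 3 2 1 5 4 6 / 5 4 6 3 2 1 / 1 3 2 4 6 5 / 4 6 5 2 1 3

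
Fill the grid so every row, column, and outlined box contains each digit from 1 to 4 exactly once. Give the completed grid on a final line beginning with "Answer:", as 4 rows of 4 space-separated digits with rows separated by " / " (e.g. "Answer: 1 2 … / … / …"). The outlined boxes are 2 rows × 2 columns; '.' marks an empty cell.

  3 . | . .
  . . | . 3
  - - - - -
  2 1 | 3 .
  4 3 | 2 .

Step 1. [r1c4∈{1,2,4}] across col 4, 2 lands solely at r1c4 ⇒ r1c4=2.
Step 2. [r1c2∈{4}] nothing but 4 survives at r1c2 ⇒ r1c2=4.
Step 3. [r2c3∈{1,4}] in row 2, 4 fits only at r2c3 ⇒ r2c3=4.
Step 4. [r3c4∈{4}] r3c4 has the single candidate 4 ⇒ r3c4=4.
Step 5. [r2c2∈{2}] nothing but 2 survives at r2c2, so r2c2=2.
Step 6. [r4c4∈{1}] nothing but 1 survives at r4c4 ⇒ r4c4=1.
Step 7. [r2c1∈{1}] r2c1's peers cover all but 1, so r2c1=1.
Step 8. [r1c3∈{1}] r1c3 is down to just 1, so r1c3=1.

Answer: 3 4 1 2 / 1 2 4 3 / 2 1 3 4 / 4 3 2 1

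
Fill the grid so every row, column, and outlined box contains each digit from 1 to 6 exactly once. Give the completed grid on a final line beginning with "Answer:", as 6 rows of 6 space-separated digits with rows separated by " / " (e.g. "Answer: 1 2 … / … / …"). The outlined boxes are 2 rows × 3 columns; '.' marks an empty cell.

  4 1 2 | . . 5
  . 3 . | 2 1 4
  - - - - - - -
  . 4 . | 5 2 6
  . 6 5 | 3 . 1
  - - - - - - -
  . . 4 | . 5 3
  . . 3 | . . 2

Step 1. [r1c4∈{6}] r1c4 has the single candidate 6. So r1c4=6.
Step 2. [r5c1∈{1,2,6}] across row 5, 6 lands solely at r5c1 ⇒ r5c1=6.
Step 3. [r6c1∈{1,5}] across box 5, 1 lands solely at r6c1. So r6c1=1.
Step 4. [r6c5∈{4,6}] r6c5 is the only open cell in row 6 admitting 6, so r6c5=6.
Step 5. [r2c1∈{5}] nothing but 5 survives at r2c1 ⇒ r2c1=5.
Step 6. [r3c1∈{3}] r3c1 has the single candidate 3. So r3c1=3.
Step 7. [r2c3∈{6}] r2c3 has the single candidate 6 ⇒ r2c3=6.
Step 8. [r3c3∈{1}] only 1 remains possible at r3c3. So r3c3=1.
Step 9. [r5c4∈{1}] r5c4 is down to just 1, so r5c4=1.
Step 10. [r1c5∈{3}] only 3 remains possible at r1c5, so r1c5=3.
Step 11. [r4c1∈{2}] r4c1 has the single candidate 2, so r4c1=2.
Step 12. [r6c2∈{5}] nothing but 5 survives at r6c2, so r6c2=5.
Step 13. [r5c2∈{2}] nothing but 2 survives at r5c2, so r5c2=2.
Step 14. [r4c5∈{4}] r4c5's peers cover all but 4. So r4c5=4.
Step 15. [r6c4∈{4}] only 4 remains possible at r6c4, so r6c4=4.

Answer: 4 1 2 6 3 5 / 5 3 6 2 1 4 / 3 4 1 5 2 6 / 2 6 5 3 4 1 / 6 2 4 1 5 3 / 1 5 3 4 6 2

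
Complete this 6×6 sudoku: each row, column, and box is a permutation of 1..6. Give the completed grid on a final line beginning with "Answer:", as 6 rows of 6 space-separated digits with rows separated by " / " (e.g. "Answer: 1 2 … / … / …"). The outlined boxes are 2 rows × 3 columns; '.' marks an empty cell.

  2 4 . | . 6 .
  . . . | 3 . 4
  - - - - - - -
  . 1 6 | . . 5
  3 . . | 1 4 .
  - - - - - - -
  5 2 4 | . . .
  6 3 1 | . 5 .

Step 1. [r3c4∈{2}] r3c4's peers cover all but 2. So r3c4=2.
Step 2. [r5c6∈{1,3,6}] across col 6, 3 lands solely at r5c6 ⇒ r5c6=3.
Step 3. [r2c3∈{5}] r2c3 has the single candidate 5. So r2c3=5.
Step 4. [r1c6∈{1}] r1c6's peers cover all but 1. So r1c6=1.
Step 5. [r2c5∈{2}] nothing but 2 survives at r2c5 ⇒ r2c5=2.
Step 6. [r1c3∈{3}] r1c3 is down to just 3 ⇒ r1c3=3.
Step 7. [r5c5∈{1}] nothing but 1 survives at r5c5, so r5c5=1.
Step 8. [r6c4∈{4}] nothing but 4 survives at r6c4 ⇒ r6c4=4.
Step 9. [r3c5∈{3}] nothing but 3 survives at r3c5. So r3c5=3.
Step 10. [r1c4∈{5}] only 5 remains possible at r1c4 ⇒ r1c4=5.
Step 11. [r4c2∈{5}] r4c2's peers cover all but 5, so r4c2=5.
Step 12. [r3c1∈{4}] only 4 remains possible at r3c1. So r3c1=4.
Step 13. [r6c6∈{2}] r6c6 is down to just 2 ⇒ r6c6=2.
Step 14. [r5c4∈{6}] r5c4's peers cover all but 6 ⇒ r5c4=6.
Step 15. [r2c2∈{6}] only 6 remains possible at r2c2, so r2c2=6.
Step 16. [r4c3∈{2}] r4c3 is down to just 2, so r4c3=2.
Step 17. [r2c1∈{1}] r2c1 is down to just 1 ⇒ r2c1=1.
Step 18. [r4c6∈{6}] only 6 remains possible at r4c6 ⇒ r4c6=6.

Answer: 2 4 3 5 6 1 / 1 6 5 3 2 4 / 4 1 6 2 3 5 / 3 5 2 1 4 6 / 5 2 4 6 1 3 / 6 3 1 4 5 2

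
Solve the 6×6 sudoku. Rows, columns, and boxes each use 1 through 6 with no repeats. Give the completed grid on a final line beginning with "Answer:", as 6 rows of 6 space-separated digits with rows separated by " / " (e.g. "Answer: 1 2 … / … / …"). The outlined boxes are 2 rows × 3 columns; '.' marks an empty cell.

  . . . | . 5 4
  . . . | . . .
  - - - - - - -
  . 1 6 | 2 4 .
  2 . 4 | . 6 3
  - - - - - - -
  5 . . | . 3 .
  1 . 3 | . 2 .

Step 1. [r2c6∈{1,2,6}] col 6 places 2 nowhere but r2c6, so r2c6=2.
Step 2. [r4c4∈{1,5}] across row 4, 1 lands solely at r4c4, so r4c4=1.
Step 3. [r6c4∈{4,5,6}] across col 4, 5 lands solely at r6c4 ⇒ r6c4=5.
Step 4. [r6c2∈{4,6}] across row 6, 4 lands solely at r6c2, so r6c2=4.
Step 5. [r5c2∈{2,6}] box 5 places 6 nowhere but r5c2 ⇒ r5c2=6.
Step 6. [r2c3∈{1,5}] across col 3, 5 lands solely at r2c3, so r2c3=5.
Step 7. [r2c2∈{3}] r2c2's peers cover all but 3 ⇒ r2c2=3.
Step 8. [r1c1∈{6}] r1c1 is down to just 6. So r1c1=6.
Step 9. [r5c3∈{2}] r5c3 is down to just 2. So r5c3=2.
Step 10. [r3c1∈{3}] nothing but 3 survives at r3c1, so r3c1=3.
Step 11. [r1c2∈{2}] r1c2 has the single candidate 2 ⇒ r1c2=2.
Step 12. [r1c3∈{1}] r1c3 has the single candidate 1. So r1c3=1.
Step 13. [r5c4∈{4}] r5c4 is down to just 4, so r5c4=4.
Step 14. [r5c6∈{1}] r5c6 is down to just 1. So r5c6=1.
Step 15. [r2c4∈{6}] r2c4 is down to just 6. So r2c4=6.
Step 16. [r4c2∈{5}] r4c2 is down to just 5. So r4c2=5.
Step 17. [r2c5∈{1}] r2c5 is down to just 1 ⇒ r2c5=1.
Step 18. [r6c6∈{6}] only 6 remains possible at r6c6, so r6c6=6.
Step 19. [r1c4∈{3}] r1c4's peers cover all but 3. So r1c4=3.
Step 20. [r2c1∈{4}] nothing but 4 survives at r2c1, so r2c1=4.
Step 21. [r3c6∈{5}] nothing but 5 survives at r3c6. So r3c6=5.

Answer: 6 2 1 3 5 4 / 4 3 5 6 1 2 / 3 1 6 2 4 5 / 2 5 4 1 6 3 / 5 6 2 4 3 1 / 1 4 3 5 2 6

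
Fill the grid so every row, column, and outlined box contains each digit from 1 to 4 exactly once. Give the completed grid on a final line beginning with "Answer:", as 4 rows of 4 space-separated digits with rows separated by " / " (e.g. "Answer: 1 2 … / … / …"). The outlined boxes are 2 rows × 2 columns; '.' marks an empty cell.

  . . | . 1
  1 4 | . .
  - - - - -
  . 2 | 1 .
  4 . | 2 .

Step 1. [r3c1∈{3}] nothing but 3 survives at r3c1 ⇒ r3c1=3.
Step 2. [r2c3∈{3}] r2c3 has the single candidate 3 ⇒ r2c3=3.
Step 3. [r1c3∈{4}] nothing but 4 survives at r1c3. So r1c3=4.
Step 4. [r4c2∈{1}] r4c2 is down to just 1 ⇒ r4c2=1.
Step 5. [r1c1∈{2}] r1c1 is down to just 2 ⇒ r1c1=2.
Step 6. [r3c4∈{4}] nothing but 4 survives at r3c4. So r3c4=4.
Step 7. [r2c4∈{2}] r2c4 is down to just 2. So r2c4=2.
Step 8. [r4c4∈{3}] r4c4's peers cover all but 3, so r4c4=3.
Step 9. [r1c2∈{3}] r1c2 has the single candidate 3. So r1c2=3.

Answer: 2 3 4 1 / 1 4 3 2 / 3 2 1 4 / 4 1 2 3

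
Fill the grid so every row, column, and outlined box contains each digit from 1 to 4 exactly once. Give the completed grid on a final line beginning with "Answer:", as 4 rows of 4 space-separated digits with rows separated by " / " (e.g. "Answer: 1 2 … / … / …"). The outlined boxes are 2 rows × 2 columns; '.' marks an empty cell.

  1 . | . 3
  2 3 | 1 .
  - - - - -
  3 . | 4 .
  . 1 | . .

Step 1. [r4c4∈{2}] r4c4's peers cover all but 2 ⇒ r4c4=2.
Step 2. [r3c2∈{2}] nothing but 2 survives at r3c2. So r3c2=2.
Step 3. [r1c3∈{2}] r1c3's peers cover all but 2, so r1c3=2.
Step 4. [r4c3∈{3}] r4c3 has the single candidate 3 ⇒ r4c3=3.
Step 5. [r1c2∈{4}] nothing but 4 survives at r1c2. So r1c2=4.
Step 6. [r4c1∈{4}] nothing but 4 survives at r4c1 ⇒ r4c1=4.
Step 7. [r3c4∈{1}] nothing but 1 survives at r3c4. So r3c4=1.
Step 8. [r2c4∈{4}] r2c4 has the single candidate 4, so r2c4=4.

Answer: 1 4 2 3 / 2 3 1 4 / 3 2 4 1 / 4 1 3 2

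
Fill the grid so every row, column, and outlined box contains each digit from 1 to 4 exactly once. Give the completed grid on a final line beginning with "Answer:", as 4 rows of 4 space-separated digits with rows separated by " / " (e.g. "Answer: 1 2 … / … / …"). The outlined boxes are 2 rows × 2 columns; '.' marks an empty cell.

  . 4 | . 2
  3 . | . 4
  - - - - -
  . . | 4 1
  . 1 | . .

Step 1. [r1c3∈{1,3}] row 1 places 3 nowhere but r1c3. So r1c3=3.
Step 2. [r3c1∈{2}] only 2 remains possible at r3c1. So r3c1=2.
Step 3. [r4c1∈{4}] only 4 remains possible at r4c1. So r4c1=4.
Step 4. [r2c2∈{2}] r2c2 has the single candidate 2 ⇒ r2c2=2.
Step 5. [r3c2∈{3}] r3c2 has the single candidate 3, so r3c2=3.
Step 6. [r4c4∈{3}] r4c4 has the single candidate 3. So r4c4=3.
Step 7. [r1c1∈{1}] r1c1 is down to just 1, so r1c1=1.
Step 8. [r4c3∈{2}] r4c3 has the single candidate 2, so r4c3=2.
Step 9. [r2c3∈{1}] only 1 remains possible at r2c3 ⇒ r2c3=1.

Answer: 1 4 3 2 / 3 2 1 4 / 2 3 4 1 / 4 1 2 3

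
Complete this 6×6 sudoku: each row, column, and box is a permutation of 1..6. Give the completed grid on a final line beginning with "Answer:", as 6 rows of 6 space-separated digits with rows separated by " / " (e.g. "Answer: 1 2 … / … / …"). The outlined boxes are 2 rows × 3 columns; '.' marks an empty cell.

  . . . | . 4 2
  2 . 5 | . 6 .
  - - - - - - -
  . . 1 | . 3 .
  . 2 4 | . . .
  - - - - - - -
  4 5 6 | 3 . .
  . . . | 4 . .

Step 1. [r5c6∈{1}] only 1 remains possible at r5c6. So r5c6=1.
Step 2. [r3c2∈{6}] nothing but 6 survives at r3c2, so r3c2=6.
Step 3. [r1c3∈{3}] nothing but 3 survives at r1c3. So r1c3=3.
Step 4. [r1c2∈{1}] only 1 remains possible at r1c2 ⇒ r1c2=1.
Step 5. [r4c4∈{1,5,6}] 6 has one home in col 4: r4c4, so r4c4=6.
Step 6. [r4c6∈{5}] nothing but 5 survives at r4c6, so r4c6=5.
Step 7. [r5c5∈{2}] r5c5 has the single candidate 2. So r5c5=2.
Step 8. [r6c2∈{3}] nothing but 3 survives at r6c2. So r6c2=3.
Step 9. [r6c1∈{1}] r6c1 has the single candidate 1 ⇒ r6c1=1.
Step 10. [r1c4∈{5}] r1c4 has the single candidate 5, so r1c4=5.
Step 11. [r4c5∈{1}] nothing but 1 survives at r4c5, so r4c5=1.
Step 12. [r3c4∈{2}] r3c4 has the single candidate 2, so r3c4=2.
Step 13. [r2c6∈{3}] nothing but 3 survives at r2c6, so r2c6=3.
Step 14. [r4c1∈{3}] only 3 remains possible at r4c1, so r4c1=3.
Step 15. [r2c2∈{4}] r2c2 has the single candidate 4. So r2c2=4.
Step 16. [r3c6∈{4}] nothing but 4 survives at r3c6, so r3c6=4.
Step 17. [r1c1∈{6}] r1c1's peers cover all but 6, so r1c1=6.
Step 18. [r6c6∈{6}] r6c6 is down to just 6 ⇒ r6c6=6.
Step 19. [r6c3∈{2}] only 2 remains possible at r6c3. So r6c3=2.
Step 20. [r6c5∈{5}] r6c5's peers cover all but 5 ⇒ r6c5=5.
Step 21. [r3c1∈{5}] r3c1 has the single candidate 5 ⇒ r3c1=5.
Step 22. [r2c4∈{1}] r2c4's peers cover all but 1, so r2c4=1.

Answer: 6 1 3 5 4 2 / 2 4 5 1 6 3 / 5 6 1 2 3 4 / 3 2 4 6 1 5 / 4 5 6 3 2 1 / 1 3 2 4 5 6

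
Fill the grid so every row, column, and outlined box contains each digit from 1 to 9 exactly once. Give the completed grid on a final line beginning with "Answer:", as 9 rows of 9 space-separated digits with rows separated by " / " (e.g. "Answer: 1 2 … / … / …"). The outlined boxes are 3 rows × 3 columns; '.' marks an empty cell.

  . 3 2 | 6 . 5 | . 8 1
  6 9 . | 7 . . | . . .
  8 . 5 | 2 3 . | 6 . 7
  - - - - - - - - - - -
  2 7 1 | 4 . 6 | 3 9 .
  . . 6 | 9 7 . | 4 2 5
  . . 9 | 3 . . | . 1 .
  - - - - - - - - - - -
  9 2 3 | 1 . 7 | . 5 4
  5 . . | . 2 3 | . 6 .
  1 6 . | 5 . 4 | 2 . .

Step 1. [r8c4∈{8}] r8c4 is down to just 8, so r8c4=8.
Step 2. [r2c3∈{4}] nothing but 4 survives at r2c3, so r2c3=4.
Step 3. [r4c9∈{8}] r4c9 has the single candidate 8, so r4c9=8.
Step 4. [r2c5∈{1,8}] r2c5 is the only open cell in col 5 admitting 1. So r2c5=1.
Step 5. [r6c5∈{5,8}] in col 5, 8 fits only at r6c5. So r6c5=8.
Step 6. [r9c8∈{3,7}] r9c8 is the only open cell in col 8 admitting 7. So r9c8=7.
Step 7. [r9c9∈{3,9}] row 9 places 3 nowhere but r9c9. So r9c9=3.
Step 8. [r1c7∈{9}] only 9 remains possible at r1c7, so r1c7=9.
Step 9. [r8c2∈{4}] r8c2 is down to just 4 ⇒ r8c2=4.
Step 10. [r3c2∈{1}] r3c2's peers cover all but 1, so r3c2=1.
Step 11. [r6c2∈{5}] nothing but 5 survives at r6c2. So r6c2=5.
Step 12. [r1c5∈{4}] r1c5 is down to just 4, so r1c5=4.
Step 13. [r6c1∈{4}] r6c1's peers cover all but 4 ⇒ r6c1=4.
Step 14. [r1c1∈{7}] r1c1's peers cover all but 7, so r1c1=7.
Step 15. [r7c7∈{8}] r7c7's peers cover all but 8, so r7c7=8.
Step 16. [r9c3∈{8}] nothing but 8 survives at r9c3 ⇒ r9c3=8.
Step 17. [r9c5∈{9}] only 9 remains possible at r9c5, so r9c5=9.
Step 18. [r3c8∈{4}] nothing but 4 survives at r3c8 ⇒ r3c8=4.
Step 19. [r7c5∈{6}] nothing but 6 survives at r7c5, so r7c5=6.
Step 20. [r5c2∈{8}] r5c2's peers cover all but 8, so r5c2=8.
Step 21. [r5c6∈{1}] r5c6 is down to just 1. So r5c6=1.
Step 22. [r6c7∈{7}] r6c7 is down to just 7, so r6c7=7.
Step 23. [r5c1∈{3}] r5c1's peers cover all but 3 ⇒ r5c1=3.
Step 24. [r6c6∈{2}] r6c6 is down to just 2, so r6c6=2.
Step 25. [r2c8∈{3}] only 3 remains possible at r2c8. So r2c8=3.
Step 26. [r6c9∈{6}] r6c9 is down to just 6. So r6c9=6.
Step 27. [r8c7∈{1}] r8c7's peers cover all but 1. So r8c7=1.
Step 28. [r2c7∈{5}] r2c7 has the single candidate 5. So r2c7=5.
Step 29. [r8c3∈{7}] only 7 remains possible at r8c3, so r8c3=7.
Step 30. [r4c5∈{5}] only 5 remains possible at r4c5. So r4c5=5.
Step 31. [r3c6∈{9}] r3c6 has the single candidate 9. So r3c6=9.
Step 32. [r2c6∈{8}] r2c6 is down to just 8, so r2c6=8.
Step 33. [r8c9∈{9}] r8c9 is down to just 9. So r8c9=9.
Step 34. [r2c9∈{2}] nothing but 2 survives at r2c9. So r2c9=2.

Answer: 7 3 2 6 4 5 9 8 1 / 6 9 4 7 1 8 5 3 2 / 8 1 5 2 3 9 6 4 7 / 2 7 1 4 5 6 3 9 8 / 3 8 6 9 7 1 4 2 5 / 4 5 9 3 8 2 7 1 6 / 9 2 3 1 6 7 8 5 4 / 5 4 7 8 2 3 1 6 9 / 1 6 8 5 9 4 2 7 3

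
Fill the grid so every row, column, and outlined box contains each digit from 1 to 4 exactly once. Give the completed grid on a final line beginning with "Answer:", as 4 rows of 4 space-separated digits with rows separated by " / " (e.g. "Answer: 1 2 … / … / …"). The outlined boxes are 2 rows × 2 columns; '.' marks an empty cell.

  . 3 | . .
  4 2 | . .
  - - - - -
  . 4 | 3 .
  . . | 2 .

Step 1. [r1c1∈{1}] only 1 remains possible at r1c1. So r1c1=1.
Step 2. [r3c4∈{1}] r3c4 has the single candidate 1. So r3c4=1.
Step 3. [r1c3∈{4}] only 4 remains possible at r1c3. So r1c3=4.
Step 4. [r4c2∈{1}] r4c2's peers cover all but 1, so r4c2=1.
Step 5. [r4c1∈{3}] r4c1 is down to just 3. So r4c1=3.
Step 6. [r4c4∈{4}] r4c4 has the single candidate 4, so r4c4=4.
Step 7. [r1c4∈{2}] r1c4 has the single candidate 2 ⇒ r1c4=2.
Step 8. [r3c1∈{2}] nothing but 2 survives at r3c1 ⇒ r3c1=2.
Step 9. [r2c4∈{3}] r2c4's peers cover all but 3. So r2c4=3.
Step 10. [r2c3∈{1}] only 1 remains possible at r2c3, so r2c3=1.

Answer: 1 3 4 2 / 4 2 1 3 / 2 4 3 1 / 3 1 2 4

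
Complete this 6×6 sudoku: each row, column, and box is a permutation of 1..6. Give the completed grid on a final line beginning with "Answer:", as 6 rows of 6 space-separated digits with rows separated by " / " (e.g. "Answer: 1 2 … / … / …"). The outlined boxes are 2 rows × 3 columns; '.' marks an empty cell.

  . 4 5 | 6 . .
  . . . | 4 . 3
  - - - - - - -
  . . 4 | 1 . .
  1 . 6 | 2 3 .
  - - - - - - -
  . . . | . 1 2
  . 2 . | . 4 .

Step 1. [r5c3∈{3}] r5c3's peers cover all but 3 ⇒ r5c3=3.
Step 2. [r2c3∈{1,2}] r2c3 is the only open cell in col 3 admitting 2. So r2c3=2.
Step 3. [r5c4∈{5}] r5c4 has the single candidate 5 ⇒ r5c4=5.
Step 4. [r2c1∈{6}] r2c1 has the single candidate 6 ⇒ r2c1=6.
Step 5. [r4c2∈{5}] r4c2 is down to just 5 ⇒ r4c2=5.
Step 6. [r3c6∈{5,6}] r3c6 is the only open cell in col 6 admitting 5, so r3c6=5.
Step 7. [r3c1∈{2,3}] 2 has one home in row 3: r3c1. So r3c1=2.
Step 8. [r6c3∈{1}] nothing but 1 survives at r6c3, so r6c3=1.
Step 9. [r6c4∈{3}] r6c4 is down to just 3, so r6c4=3.
Step 10. [r1c1∈{3}] r1c1's peers cover all but 3. So r1c1=3.
Step 11. [r5c1∈{4}] nothing but 4 survives at r5c1 ⇒ r5c1=4.
Step 12. [r6c1∈{5}] r6c1's peers cover all but 5, so r6c1=5.
Step 13. [r4c6∈{4}] r4c6's peers cover all but 4 ⇒ r4c6=4.
Step 14. [r1c6∈{1}] r1c6 is down to just 1 ⇒ r1c6=1.
Step 15. [r6c6∈{6}] only 6 remains possible at r6c6 ⇒ r6c6=6.
Step 16. [r5c2∈{6}] r5c2's peers cover all but 6 ⇒ r5c2=6.
Step 17. [r3c2∈{3}] r3c2 is down to just 3. So r3c2=3.
Step 18. [r3c5∈{6}] r3c5 has the single candidate 6. So r3c5=6.
Step 19. [r2c2∈{1}] only 1 remains possible at r2c2 ⇒ r2c2=1.
Step 20. [r1c5∈{2}] only 2 remains possible at r1c5. So r1c5=2.
Step 21. [r2c5∈{5}] r2c5 is down to just 5. So r2c5=5.

Answer: 3 4 5 6 2 1 / 6 1 2 4 5 3 / 2 3 4 1 6 5 / 1 5 6 2 3 4 / 4 6 3 5 1 2 / 5 2 1 3 4 6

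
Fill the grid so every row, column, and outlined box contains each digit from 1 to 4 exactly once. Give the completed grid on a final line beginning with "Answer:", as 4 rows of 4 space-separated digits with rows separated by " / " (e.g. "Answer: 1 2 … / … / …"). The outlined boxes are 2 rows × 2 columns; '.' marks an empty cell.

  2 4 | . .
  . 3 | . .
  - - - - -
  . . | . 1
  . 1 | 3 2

Step 1. [r3c3∈{4}] r3c3's peers cover all but 4. So r3c3=4.
Step 2. [r2c1∈{1}] r2c1's peers cover all but 1 ⇒ r2c1=1.
Step 3. [r4c1∈{4}] r4c1's peers cover all but 4. So r4c1=4.
Step 4. [r3c2∈{2}] r3c2's peers cover all but 2. So r3c2=2.
Step 5. [r1c4∈{3}] nothing but 3 survives at r1c4, so r1c4=3.
Step 6. [r2c4∈{4}] r2c4's peers cover all but 4. So r2c4=4.
Step 7. [r3c1∈{3}] r3c1 has the single candidate 3, so r3c1=3.
Step 8. [r2c3∈{2}] nothing but 2 survives at r2c3 ⇒ r2c3=2.
Step 9. [r1c3∈{1}] r1c3 is down to just 1. So r1c3=1.

Answer: 2 4 1 3 / 1 3 2 4 / 3 2 4 1 / 4 1 3 2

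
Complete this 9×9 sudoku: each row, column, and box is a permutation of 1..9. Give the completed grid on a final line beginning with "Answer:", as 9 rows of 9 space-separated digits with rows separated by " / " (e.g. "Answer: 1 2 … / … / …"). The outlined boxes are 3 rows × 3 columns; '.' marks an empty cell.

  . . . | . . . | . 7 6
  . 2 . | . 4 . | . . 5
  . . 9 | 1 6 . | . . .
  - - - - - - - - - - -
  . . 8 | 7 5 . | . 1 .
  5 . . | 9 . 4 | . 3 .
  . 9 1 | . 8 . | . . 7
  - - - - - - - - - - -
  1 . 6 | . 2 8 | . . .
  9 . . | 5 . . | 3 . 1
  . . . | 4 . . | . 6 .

Step 1. [r7c4∈{3}] nothing but 3 survives at r7c4 ⇒ r7c4=3.
Step 2. [r1c5∈{3,9}] col 5 places 3 nowhere but r1c5, so r1c5=3.
Step 3. [r2c1∈{3,6,7,8}] r2c1 is the only open cell in row 2 admitting 6 ⇒ r2c1=6.
Step 4. [r3c9∈{2,3,4,8}] 3 has one home in col 9: r3c9 ⇒ r3c9=3.
Step 5. [r9c5∈{1,7,9}] across col 5, 9 lands solely at r9c5 ⇒ r9c5=9.
Step 6. [r6c4∈{2,6}] 6 has one home in col 4: r6c4 ⇒ r6c4=6.
Step 7. [r1c2∈{1,4,5,8}] across col 2, 1 lands solely at r1c2, so r1c2=1.
Step 8. [r1c4∈{2,8}] r1c4 is the only open cell in col 4 admitting 2 ⇒ r1c4=2.
Step 9. [r8c5∈{7}] only 7 remains possible at r8c5 ⇒ r8c5=7.
Step 10. [r2c4∈{8}] nothing but 8 survives at r2c4, so r2c4=8.
Step 11. [r2c8∈{9}] r2c8 is down to just 9, so r2c8=9.
Step 12. [r2c3∈{3,7}] 3 has one home in row 2: r2c3 ⇒ r2c3=3.
Step 13. [r1c3∈{4,5}] row 1 has a naked pair {4,8} at r1c1 and r1c7. So r1c3≠4.
Step 14. [r8c3∈{2,4}] col 3 places 4 nowhere but r8c3. So r8c3=4.
Step 15. [r8c8∈{2,8}] 2 has one home in row 8: r8c8. So r8c8=2.
Step 16. [r3c8∈{4,8}] col 8 places 8 nowhere but r3c8, so r3c8=8.
Step 17. [r1c7∈{4}] r1c7 is down to just 4, so r1c7=4.
Step 18. [r9c9∈{8}] r9c9's peers cover all but 8 ⇒ r9c9=8.
Step 19. [r5c9∈{2}] nothing but 2 survives at r5c9 ⇒ r5c9=2.
Step 20. [r6c7∈{5}] only 5 remains possible at r6c7 ⇒ r6c7=5.
Step 21. [r9c7∈{7}] nothing but 7 survives at r9c7. So r9c7=7.
Step 22. [r7c2∈{5,7}] r7c2 is the only open cell in row 7 admitting 7. So r7c2=7.
Step 23. [r1c3∈{5}] r1c3 is down to just 5 ⇒ r1c3=5.
Step 24. [r6c8∈{4}] r6c8's peers cover all but 4 ⇒ r6c8=4.
Step 25. [r5c2∈{6}] r5c2 has the single candidate 6, so r5c2=6.
Step 26. [r4c9∈{9}] r4c9 is down to just 9. So r4c9=9.
Step 27. [r3c1∈{4,7}] col 1 places 7 nowhere but r3c1 ⇒ r3c1=7.
Step 28. [r4c1∈{2,3,4}] in col 1, 4 fits only at r4c1, so r4c1=4.
Step 29. [r4c2∈{3}] r4c2 is down to just 3, so r4c2=3.
Step 30. [r6c1∈{2}] r6c1's peers cover all but 2. So r6c1=2.
Step 31. [r2c6∈{7}] nothing but 7 survives at r2c6. So r2c6=7.
Step 32. [r4c7∈{6}] only 6 remains possible at r4c7. So r4c7=6.
Step 33. [r7c7∈{9}] r7c7's peers cover all but 9. So r7c7=9.
Step 34. [r9c3∈{2}] r9c3's peers cover all but 2. So r9c3=2.
Step 35. [r2c7∈{1}] r2c7 is down to just 1, so r2c7=1.
Step 36. [r7c9∈{4}] r7c9 is down to just 4, so r7c9=4.
Step 37. [r8c2∈{8}] nothing but 8 survives at r8c2. So r8c2=8.
Step 38. [r5c5∈{1}] r5c5 is down to just 1. So r5c5=1.
Step 39. [r1c6∈{9}] r1c6 has the single candidate 9, so r1c6=9.
Step 40. [r9c1∈{3}] r9c1 has the single candidate 3, so r9c1=3.
Step 41. [r8c6∈{6}] r8c6's peers cover all but 6, so r8c6=6.
Step 42. [r4c6∈{2}] nothing but 2 survives at r4c6 ⇒ r4c6=2.
Step 43. [r7c8∈{5}] only 5 remains possible at r7c8 ⇒ r7c8=5.
Step 44. [r3c2∈{4}] nothing but 4 survives at r3c2, so r3c2=4.
Step 45. [r5c3∈{7}] r5c3's peers cover all but 7. So r5c3=7.
Step 46. [r5c7∈{8}] nothing but 8 survives at r5c7 ⇒ r5c7=8.
Step 47. [r9c2∈{5}] r9c2 is down to just 5. So r9c2=5.
Step 48. [r6c6∈{3}] only 3 remains possible at r6c6. So r6c6=3.
Step 49. [r1c1∈{8}] r1c1 is down to just 8. So r1c1=8.
Step 50. [r3c6∈{5}] nothing but 5 survives at r3c6 ⇒ r3c6=5.
Step 51. [r9c6∈{1}] r9c6 is down to just 1. So r9c6=1.
Step 52. [r3c7∈{2}] r3c7 has the single candidate 2. So r3c7=2.

Answer: 8 1 5 2 3 9 4 7 6 / 6 2 3 8 4 7 1 9 5 / 7 4 9 1 6 5 2 8 3 / 4 3 8 7 5 2 6 1 9 / 5 6 7 9 1 4 8 3 2 / 2 9 1 6 8 3 5 4 7 / 1 7 6 3 2 8 9 5 4 / 9 8 4 5 7 6 3 2 1 / 3 5 2 4 9 1 7 6 8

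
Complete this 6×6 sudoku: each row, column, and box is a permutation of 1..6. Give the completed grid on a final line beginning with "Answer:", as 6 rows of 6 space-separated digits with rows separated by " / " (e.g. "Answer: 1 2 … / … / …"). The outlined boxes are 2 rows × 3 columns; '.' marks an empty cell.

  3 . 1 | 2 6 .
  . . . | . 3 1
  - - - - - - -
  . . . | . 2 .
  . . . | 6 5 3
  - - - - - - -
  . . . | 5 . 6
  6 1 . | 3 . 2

Step 1. [r2c4∈{4}] nothing but 4 survives at r2c4. So r2c4=4.
Step 2. [r1c2∈{4,5}] r1c2 is the only open cell in row 1 admitting 4. So r1c2=4.
Step 3. [r4c2∈{2}] r4c2's peers cover all but 2, so r4c2=2.
Step 4. [r4c3∈{4}] r4c3 has the single candidate 4. So r4c3=4.
Step 5. [r5c1∈{2,4}] col 1 places 4 nowhere but r5c1, so r5c1=4.
Step 6. [r5c2∈{3}] r5c2's peers cover all but 3, so r5c2=3.
Step 7. [r2c1∈{2,5}] 2 has one home in col 1: r2c1 ⇒ r2c1=2.
Step 8. [r3c1∈{1,5}] in col 1, 5 fits only at r3c1, so r3c1=5.
Step 9. [r2c2∈{5,6}] 5 has one home in col 2: r2c2 ⇒ r2c2=5.
Step 10. [r3c3∈{3,6}] across row 3, 3 lands solely at r3c3 ⇒ r3c3=3.
Step 11. [r3c2∈{6}] only 6 remains possible at r3c2, so r3c2=6.
Step 12. [r5c3∈{2}] only 2 remains possible at r5c3. So r5c3=2.
Step 13. [r3c4∈{1}] r3c4's peers cover all but 1, so r3c4=1.
Step 14. [r6c3∈{5}] nothing but 5 survives at r6c3 ⇒ r6c3=5.
Step 15. [r5c5∈{1}] r5c5 is down to just 1 ⇒ r5c5=1.
Step 16. [r3c6∈{4}] nothing but 4 survives at r3c6, so r3c6=4.
Step 17. [r1c6∈{5}] r1c6's peers cover all but 5 ⇒ r1c6=5.
Step 18. [r4c1∈{1}] r4c1's peers cover all but 1, so r4c1=1.
Step 19. [r2c3∈{6}] nothing but 6 survives at r2c3, so r2c3=6.
Step 20. [r6c5∈{4}] only 4 remains possible at r6c5 ⇒ r6c5=4.

Answer: 3 4 1 2 6 5 / 2 5 6 4 3 1 / 5 6 3 1 2 4 / 1 2 4 6 5 3 / 4 3 2 5 1 6 / 6 1 5 3 4 2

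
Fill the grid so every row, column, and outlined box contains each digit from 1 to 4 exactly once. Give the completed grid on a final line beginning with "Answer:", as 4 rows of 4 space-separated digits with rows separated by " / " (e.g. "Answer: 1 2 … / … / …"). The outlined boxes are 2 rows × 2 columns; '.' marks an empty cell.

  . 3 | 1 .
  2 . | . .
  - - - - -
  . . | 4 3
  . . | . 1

Step 1. [r1c1∈{4}] r1c1's peers cover all but 4, so r1c1=4.
Step 2. [r3c2∈{1,2}] 2 has one home in row 3: r3c2. So r3c2=2.
Step 3. [r2c4∈{4}] r2c4 has the single candidate 4. So r2c4=4.
Step 4. [r3c1∈{1}] only 1 remains possible at r3c1, so r3c1=1.
Step 5. [r1c4∈{2}] nothing but 2 survives at r1c4. So r1c4=2.
Step 6. [r2c3∈{3}] only 3 remains possible at r2c3, so r2c3=3.
Step 7. [r2c2∈{1}] nothing but 1 survives at r2c2. So r2c2=1.
Step 8. [r4c2∈{4}] r4c2's peers cover all but 4, so r4c2=4.
Step 9. [r4c3∈{2}] r4c3 has the single candidate 2. So r4c3=2.
Step 10. [r4c1∈{3}] r4c1 has the single candidate 3, so r4c1=3.

Answer: 4 3 1 2 / 2 1 3 4 / 1 2 4 3 / 3 4 2 1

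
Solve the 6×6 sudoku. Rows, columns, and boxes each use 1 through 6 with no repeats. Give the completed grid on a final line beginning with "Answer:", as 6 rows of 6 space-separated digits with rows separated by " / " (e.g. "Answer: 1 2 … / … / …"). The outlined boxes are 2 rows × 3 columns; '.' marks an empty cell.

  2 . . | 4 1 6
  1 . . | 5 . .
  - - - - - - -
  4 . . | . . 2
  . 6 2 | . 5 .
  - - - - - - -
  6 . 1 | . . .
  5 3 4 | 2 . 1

Step 1. [r2c6∈{3}] nothing but 3 survives at r2c6, so r2c6=3.
Step 2. [r3c4∈{1,3,6}] across col 4, 6 lands solely at r3c4, so r3c4=6.
Step 3. [r3c5∈{3}] r3c5 has the single candidate 3 ⇒ r3c5=3.
Step 4. [r1c2∈{5}] only 5 remains possible at r1c2 ⇒ r1c2=5.
Step 5. [r5c6∈{4,5}] in row 5, 5 fits only at r5c6 ⇒ r5c6=5.
Step 6. [r1c3∈{3}] r1c3 has the single candidate 3. So r1c3=3.
Step 7. [r2c3∈{6}] only 6 remains possible at r2c3 ⇒ r2c3=6.
Step 8. [r5c4∈{3}] r5c4 has the single candidate 3, so r5c4=3.
Step 9. [r6c5∈{6}] only 6 remains possible at r6c5. So r6c5=6.
Step 10. [r2c2∈{4}] only 4 remains possible at r2c2 ⇒ r2c2=4.
Step 11. [r3c2∈{1}] only 1 remains possible at r3c2 ⇒ r3c2=1.
Step 12. [r4c6∈{4}] r4c6 has the single candidate 4 ⇒ r4c6=4.
Step 13. [r3c3∈{5}] only 5 remains possible at r3c3 ⇒ r3c3=5.
Step 14. [r5c2∈{2}] r5c2's peers cover all but 2. So r5c2=2.
Step 15. [r2c5∈{2}] r2c5 is down to just 2. So r2c5=2.
Step 16. [r4c1∈{3}] r4c1 has the single candidate 3. So r4c1=3.
Step 17. [r5c5∈{4}] r5c5 has the single candidate 4, so r5c5=4.
Step 18. [r4c4∈{1}] r4c4 has the single candidate 1. So r4c4=1.

Answer: 2 5 3 4 1 6 / 1 4 6 5 2 3 / 4 1 5 6 3 2 / 3 6 2 1 5 4 / 6 2 1 3 4 5 / 5 3 4 2 6 1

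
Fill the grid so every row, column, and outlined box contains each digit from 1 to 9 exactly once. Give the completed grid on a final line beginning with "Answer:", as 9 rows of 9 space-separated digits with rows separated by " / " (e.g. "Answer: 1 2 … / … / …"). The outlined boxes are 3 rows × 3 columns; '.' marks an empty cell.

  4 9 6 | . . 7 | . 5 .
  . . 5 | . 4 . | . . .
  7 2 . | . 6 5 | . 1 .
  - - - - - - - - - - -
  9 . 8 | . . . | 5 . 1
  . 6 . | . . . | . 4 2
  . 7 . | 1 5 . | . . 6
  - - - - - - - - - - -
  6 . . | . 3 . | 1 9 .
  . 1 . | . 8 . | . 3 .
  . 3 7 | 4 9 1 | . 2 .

Step 1. [r7c6∈{2}] r7c6 is down to just 2, so r7c6=2.
Step 2. [r2c2∈{8}] nothing but 8 survives at r2c2. So r2c2=8.
Step 3. [r7c9∈{4,5,7,8}] row 7 places 8 nowhere but r7c9, so r7c9=8.
Step 4. [r3c3∈{3}] r3c3's peers cover all but 3 ⇒ r3c3=3.
Step 5. [r1c9∈{3}] r1c9 has the single candidate 3, so r1c9=3.
Step 6. [r7c2∈{4,5}] across col 2, 5 lands solely at r7c2. So r7c2=5.
Step 7. [r5c5∈{7}] r5c5 has the single candidate 7 ⇒ r5c5=7.
Step 8. [r8c4∈{5,6,7}] across col 4, 5 lands solely at r8c4, so r8c4=5.
Step 9. [r6c8∈{8}] r6c8 has the single candidate 8, so r6c8=8.
Step 10. [r4c4∈{2,3,6}] r4c4 is the only open cell in col 4 admitting 6. So r4c4=6.
Step 11. [r4c6∈{3,4}] r4c6 is the only open cell in row 4 admitting 3, so r4c6=3.
Step 12. [r2c6∈{9}] r2c6 is down to just 9, so r2c6=9.
Step 13. [r6c7∈{3,9}] row 6 places 9 nowhere but r6c7. So r6c7=9.
Step 14. [r2c9∈{7}] nothing but 7 survives at r2c9, so r2c9=7.
Step 15. [r8c9∈{4}] nothing but 4 survives at r8c9 ⇒ r8c9=4.
Step 16. [r3c4∈{8}] r3c4 has the single candidate 8, so r3c4=8.
Step 17. [r1c4∈{2}] r1c4 is down to just 2, so r1c4=2.
Step 18. [r8c1∈{2}] nothing but 2 survives at r8c1. So r8c1=2.
Step 19. [r5c1∈{1,3,5}] 5 has one home in row 5: r5c1. So r5c1=5.
Step 20. [r9c7∈{6}] only 6 remains possible at r9c7. So r9c7=6.
Step 21. [r4c2∈{4}] r4c2 is down to just 4 ⇒ r4c2=4.
Step 22. [r4c5∈{2}] r4c5's peers cover all but 2. So r4c5=2.
Step 23. [r2c4∈{3}] r2c4 is down to just 3, so r2c4=3.
Step 24. [r9c1∈{8}] only 8 remains possible at r9c1 ⇒ r9c1=8.
Step 25. [r1c5∈{1}] nothing but 1 survives at r1c5, so r1c5=1.
Step 26. [r2c1∈{1}] only 1 remains possible at r2c1, so r2c1=1.
Step 27. [r7c3∈{4}] nothing but 4 survives at r7c3, so r7c3=4.
Step 28. [r5c6∈{8}] r5c6's peers cover all but 8. So r5c6=8.
Step 29. [r2c7∈{2}] r2c7's peers cover all but 2, so r2c7=2.
Step 30. [r2c8∈{6}] r2c8 is down to just 6 ⇒ r2c8=6.
Step 31. [r1c7∈{8}] r1c7 has the single candidate 8, so r1c7=8.
Step 32. [r8c6∈{6}] only 6 remains possible at r8c6. So r8c6=6.
Step 33. [r3c7∈{4}] r3c7 is down to just 4 ⇒ r3c7=4.
Step 34. [r7c4∈{7}] r7c4 is down to just 7. So r7c4=7.
Step 35. [r6c6∈{4}] only 4 remains possible at r6c6 ⇒ r6c6=4.
Step 36. [r4c8∈{7}] nothing but 7 survives at r4c8. So r4c8=7.
Step 37. [r6c3∈{2}] r6c3 has the single candidate 2. So r6c3=2.
Step 38. [r5c3∈{1}] only 1 remains possible at r5c3, so r5c3=1.
Step 39. [r9c9∈{5}] r9c9's peers cover all but 5 ⇒ r9c9=5.
Step 40. [r6c1∈{3}] r6c1 is down to just 3. So r6c1=3.
Step 41. [r3c9∈{9}] r3c9 has the single candidate 9. So r3c9=9.
Step 42. [r5c4∈{9}] r5c4 is down to just 9, so r5c4=9.
Step 43. [r8c7∈{7}] nothing but 7 survives at r8c7. So r8c7=7.
Step 44. [r5c7∈{3}] nothing but 3 survives at r5c7 ⇒ r5c7=3.
Step 45. [r8c3∈{9}] r8c3 is down to just 9 ⇒ r8c3=9.

Answer: 4 9 6 2 1 7 8 5 3 / 1 8 5 3 4 9 2 6 7 / 7 2 3 8 6 5 4 1 9 / 9 4 8 6 2 3 5 7 1 / 5 6 1 9 7 8 3 4 2 / 3 7 2 1 5 4 9 8 6 / 6 5 4 7 3 2 1 9 8 / 2 1 9 5 8 6 7 3 4 / 8 3 7 4 9 1 6 2 5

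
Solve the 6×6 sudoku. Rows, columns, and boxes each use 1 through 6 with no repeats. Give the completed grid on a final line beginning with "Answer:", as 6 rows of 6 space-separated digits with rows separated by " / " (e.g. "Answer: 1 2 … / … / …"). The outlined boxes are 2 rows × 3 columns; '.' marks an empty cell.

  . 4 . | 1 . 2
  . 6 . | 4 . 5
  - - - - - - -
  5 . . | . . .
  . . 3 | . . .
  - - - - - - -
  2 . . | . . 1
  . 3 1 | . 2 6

Step 1. [r4c1∈{1,4,6}] across col 1, 6 lands solely at r4c1. So r4c1=6.
Step 2. [r5c5∈{3,4,5}] 4 has one home in box 6: r5c5, so r5c5=4.
Step 3. [r3c4∈{2,3,6}] in col 4, 6 fits only at r3c4. So r3c4=6.
Step 4. [r2c5∈{3}] r2c5's peers cover all but 3, so r2c5=3.
Step 5. [r4c5∈{1,5}] r4c5 is the only open cell in col 5 admitting 5, so r4c5=5.
Step 6. [r3c3∈{2,4}] in col 3, 4 fits only at r3c3. So r3c3=4.
Step 7. [r4c2∈{1,2}] 1 has one home in row 4: r4c2, so r4c2=1.
Step 8. [r5c2∈{5}] only 5 remains possible at r5c2 ⇒ r5c2=5.
Step 9. [r6c4∈{5}] r6c4's peers cover all but 5. So r6c4=5.
Step 10. [r1c5∈{6}] r1c5's peers cover all but 6, so r1c5=6.
Step 11. [r3c6∈{3}] nothing but 3 survives at r3c6, so r3c6=3.
Step 12. [r5c4∈{3}] r5c4 has the single candidate 3. So r5c4=3.
Step 13. [r3c5∈{1}] r3c5 has the single candidate 1, so r3c5=1.
Step 14. [r2c3∈{2}] r2c3 has the single candidate 2. So r2c3=2.
Step 15. [r4c6∈{4}] nothing but 4 survives at r4c6 ⇒ r4c6=4.
Step 16. [r2c1∈{1}] nothing but 1 survives at r2c1 ⇒ r2c1=1.
Step 17. [r1c1∈{3}] r1c1's peers cover all but 3. So r1c1=3.
Step 18. [r1c3∈{5}] r1c3's peers cover all but 5. So r1c3=5.
Step 19. [r5c3∈{6}] r5c3 is down to just 6, so r5c3=6.
Step 20. [r6c1∈{4}] r6c1 has the single candidate 4. So r6c1=4.
Step 21. [r4c4∈{2}] only 2 remains possible at r4c4, so r4c4=2.
Step 22. [r3c2∈{2}] r3c2's peers cover all but 2 ⇒ r3c2=2.

Answer: 3 4 5 1 6 2 / 1 6 2 4 3 5 / 5 2 4 6 1 3 / 6 1 3 2 5 4 / 2 5 6 3 4 1 / 4 3 1 5 2 6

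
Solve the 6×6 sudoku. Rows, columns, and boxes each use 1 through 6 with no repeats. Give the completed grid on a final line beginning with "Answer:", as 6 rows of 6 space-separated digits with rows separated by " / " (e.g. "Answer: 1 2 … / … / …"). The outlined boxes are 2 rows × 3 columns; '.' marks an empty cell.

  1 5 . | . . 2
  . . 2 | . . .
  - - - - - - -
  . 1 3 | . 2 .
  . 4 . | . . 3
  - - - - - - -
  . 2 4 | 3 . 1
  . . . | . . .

Step 1. [r1c3∈{6}] r1c3 has the single candidate 6, so r1c3=6.
Step 2. [r6c2∈{3,6}] across col 2, 6 lands solely at r6c2, so r6c2=6.
Step 3. [r1c4∈{4}] nothing but 4 survives at r1c4 ⇒ r1c4=4.
Step 4. [r5c1∈{5}] r5c1 is down to just 5 ⇒ r5c1=5.
Step 5. [r3c1∈{6}] r3c1 has the single candidate 6 ⇒ r3c1=6.
Step 6. [r3c4∈{5}] only 5 remains possible at r3c4. So r3c4=5.
Step 7. [r2c6∈{5,6}] in col 6, 6 fits only at r2c6. So r2c6=6.
Step 8. [r2c5∈{1,3,5}] 5 has one home in row 2: r2c5. So r2c5=5.
Step 9. [r4c4∈{1,6}] in col 4, 6 fits only at r4c4. So r4c4=6.
Step 10. [r2c1∈{3,4}] 4 has one home in row 2: r2c1, so r2c1=4.
Step 11. [r3c6∈{4}] only 4 remains possible at r3c6. So r3c6=4.
Step 12. [r4c1∈{2}] nothing but 2 survives at r4c1 ⇒ r4c1=2.
Step 13. [r1c5∈{3}] r1c5 has the single candidate 3, so r1c5=3.
Step 14. [r4c5∈{1}] r4c5's peers cover all but 1, so r4c5=1.
Step 15. [r5c5∈{6}] r5c5's peers cover all but 6 ⇒ r5c5=6.
Step 16. [r6c6∈{5}] nothing but 5 survives at r6c6, so r6c6=5.
Step 17. [r6c3∈{1}] nothing but 1 survives at r6c3, so r6c3=1.
Step 18. [r4c3∈{5}] only 5 remains possible at r4c3 ⇒ r4c3=5.
Step 19. [r6c4∈{2}] r6c4 is down to just 2. So r6c4=2.
Step 20. [r2c4∈{1}] r2c4 is down to just 1. So r2c4=1.
Step 21. [r2c2∈{3}] r2c2's peers cover all but 3. So r2c2=3.
Step 22. [r6c5∈{4}] r6c5 is down to just 4, so r6c5=4.
Step 23. [r6c1∈{3}] r6c1 has the single candidate 3, so r6c1=3.

Answer: 1 5 6 4 3 2 / 4 3 2 1 5 6 / 6 1 3 5 2 4 / 2 4 5 6 1 3 / 5 2 4 3 6 1 / 3 6 1 2 4 5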